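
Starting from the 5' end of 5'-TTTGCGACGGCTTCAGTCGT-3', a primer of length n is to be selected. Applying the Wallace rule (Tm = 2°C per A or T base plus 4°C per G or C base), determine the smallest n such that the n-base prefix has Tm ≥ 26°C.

n = 9

First 8 bases: TTTGCGAC → Tm = 24°C (< 26°C)
First 9 bases: TTTGCGACG → Tm = 28°C (≥ 26°C)
Each additional base adds 2°C (A/T) or 4°C (G/C), so Tm is non-decreasing in n; n = 9 is the first length to reach 26°C.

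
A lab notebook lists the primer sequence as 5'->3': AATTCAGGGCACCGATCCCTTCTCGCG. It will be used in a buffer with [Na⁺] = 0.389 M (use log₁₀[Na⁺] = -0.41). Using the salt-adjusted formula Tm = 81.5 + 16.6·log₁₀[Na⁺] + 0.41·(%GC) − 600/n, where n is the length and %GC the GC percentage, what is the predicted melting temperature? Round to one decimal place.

Length n = 27. Base counts: G=6, C=10, T=6, A=5
G+C = 16, so %GC = 16/27 × 100 = 59.259%
Salt term: 16.6 × (-0.41) = -6.806
GC term: 0.41 × 59.259 = 24.296; length term: −600/27 = −22.222
Tm = 81.5 + (-6.806) + 24.296 − 22.222 = 76.768 → 76.8°C

76.8°C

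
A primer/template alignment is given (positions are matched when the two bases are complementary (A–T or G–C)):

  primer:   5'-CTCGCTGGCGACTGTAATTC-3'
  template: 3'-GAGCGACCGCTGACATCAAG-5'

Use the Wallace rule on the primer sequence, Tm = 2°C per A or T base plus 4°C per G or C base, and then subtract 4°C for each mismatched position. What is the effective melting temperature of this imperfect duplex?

Primer base counts: A=3, T=6, G=5, C=6 → A+T=9, G+C=11
Perfect-match Tm = 2(9) + 4(11) = 18 + 44 = 62°C
Mismatches (positions where the bases are not complementary): 1 (at position 17)
Effective Tm = 62 − 1×4 = 62 − 4 = 58°C

58°C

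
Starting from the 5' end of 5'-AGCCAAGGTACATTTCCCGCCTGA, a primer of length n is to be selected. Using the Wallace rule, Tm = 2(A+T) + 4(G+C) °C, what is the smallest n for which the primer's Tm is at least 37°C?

First 12 bases: AGCCAAGGTACA → Tm = 36°C (< 37°C)
First 13 bases: AGCCAAGGTACAT → Tm = 38°C (≥ 37°C)
Each additional base adds 2°C (A/T) or 4°C (G/C), so Tm is non-decreasing in n; n = 13 is the first length to reach 37°C.

n = 13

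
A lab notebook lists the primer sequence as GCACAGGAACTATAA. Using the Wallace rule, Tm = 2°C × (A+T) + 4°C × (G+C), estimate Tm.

42°C

Counting bases: G=3, A=7, T=2, C=3
So N_AT = 9 and N_GC = 6.
Tm = 2×9 + 4×6 = 42°C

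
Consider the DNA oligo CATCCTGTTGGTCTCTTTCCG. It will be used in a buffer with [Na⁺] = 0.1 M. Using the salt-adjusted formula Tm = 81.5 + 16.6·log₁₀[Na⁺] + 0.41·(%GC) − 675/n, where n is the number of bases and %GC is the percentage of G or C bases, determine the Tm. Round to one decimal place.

Length n = 21. Base counts: G=4, A=1, T=9, C=7
G+C = 11, so %GC = 11/21 × 100 = 52.381%
Salt term: 16.6 × (-1) = -16.6
GC term: 0.41 × 52.381 = 21.476; length term: −675/21 = −32.143
Tm = 81.5 + (-16.6) + 21.476 − 32.143 = 54.233 → 54.2°C

54.2°C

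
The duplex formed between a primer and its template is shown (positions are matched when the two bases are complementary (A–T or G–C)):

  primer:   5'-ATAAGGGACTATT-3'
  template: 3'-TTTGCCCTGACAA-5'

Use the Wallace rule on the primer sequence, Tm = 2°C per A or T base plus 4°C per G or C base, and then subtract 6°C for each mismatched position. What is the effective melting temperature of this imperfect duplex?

16°C

Primer base counts: A=5, T=4, G=3, C=1 → A+T=9, G+C=4
Perfect-match Tm = 2(9) + 4(4) = 18 + 16 = 34°C
Mismatches (positions where the bases are not complementary): 3 (at positions 2, 4, 11)
Effective Tm = 34 − 3×6 = 34 − 18 = 16°C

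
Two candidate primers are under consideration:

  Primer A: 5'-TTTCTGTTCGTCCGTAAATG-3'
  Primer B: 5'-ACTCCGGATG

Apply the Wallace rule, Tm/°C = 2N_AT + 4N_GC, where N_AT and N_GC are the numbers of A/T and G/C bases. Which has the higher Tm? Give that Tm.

Primer A: A+T=12, G+C=8 → Tm = 2(12)+4(8) = 56°C
Primer B: A+T=4, G+C=6 → Tm = 2(4)+4(6) = 32°C
56°C vs 32°C → primer A is higher.

Primer A, 56°C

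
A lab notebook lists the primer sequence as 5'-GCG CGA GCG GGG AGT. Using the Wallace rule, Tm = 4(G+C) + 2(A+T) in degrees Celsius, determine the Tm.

Counting bases: G=9, A=2, C=3, T=1
So N_AT = 3 and N_GC = 12.
Tm = 2(3) + 4(12) = 6 + 48 = 54°C

54°C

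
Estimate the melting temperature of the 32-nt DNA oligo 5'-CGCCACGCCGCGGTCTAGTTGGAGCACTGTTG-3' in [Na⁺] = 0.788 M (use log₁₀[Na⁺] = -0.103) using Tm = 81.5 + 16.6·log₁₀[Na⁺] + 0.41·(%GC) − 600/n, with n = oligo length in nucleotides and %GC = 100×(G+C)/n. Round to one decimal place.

Length n = 32. Scanning the sequence gives A=4, G=11, T=7, C=10.
G+C = 21, so %GC = 21/32 × 100 = 65.625%
Salt term: 16.6 × (-0.103) = -1.71
GC term: 0.41 × 65.625 = 26.906; length term: −600/32 = −18.75
Tm = 81.5 + (-1.71) + 26.906 − 18.75 = 87.946 → 87.9°C

87.9°C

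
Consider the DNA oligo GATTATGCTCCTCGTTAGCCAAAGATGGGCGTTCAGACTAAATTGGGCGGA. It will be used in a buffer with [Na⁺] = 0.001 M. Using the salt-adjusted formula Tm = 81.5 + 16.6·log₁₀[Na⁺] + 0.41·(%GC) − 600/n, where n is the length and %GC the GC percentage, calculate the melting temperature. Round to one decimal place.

40.0°C

Length n = 51. Scanning the sequence gives G=15, T=13, C=10, A=13.
G+C = 25, so %GC = 25/51 × 100 = 49.02%
Salt term: 16.6 × (-3) = -49.8
GC term: 0.41 × 49.02 = 20.098; length term: −600/51 = −11.765
Tm = 81.5 + (-49.8) + 20.098 − 11.765 = 40.033 → 40.0°C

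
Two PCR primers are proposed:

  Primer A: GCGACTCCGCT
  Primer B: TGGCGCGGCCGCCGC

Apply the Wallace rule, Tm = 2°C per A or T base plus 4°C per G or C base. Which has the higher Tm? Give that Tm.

Primer B, 58°C

Primer A: A+T=3, G+C=8 → Tm = 2(3)+4(8) = 38°C
Primer B: A+T=1, G+C=14 → Tm = 2(1)+4(14) = 58°C
38°C vs 58°C → primer B is higher.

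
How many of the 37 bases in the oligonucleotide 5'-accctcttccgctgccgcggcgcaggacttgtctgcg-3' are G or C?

Base counts: C=15, A=3, G=11, T=8
Total G or C: 11 + 15 = 26

26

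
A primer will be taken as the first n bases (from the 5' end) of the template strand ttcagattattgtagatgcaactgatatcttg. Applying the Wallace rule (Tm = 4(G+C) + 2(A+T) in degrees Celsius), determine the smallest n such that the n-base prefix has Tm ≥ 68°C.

First 25 bases: TTCAGATTATTGTAGATGCAACTGA → Tm = 66°C (< 68°C)
First 26 bases: TTCAGATTATTGTAGATGCAACTGAT → Tm = 68°C (≥ 68°C)
Each additional base adds 2°C (A/T) or 4°C (G/C), so Tm is non-decreasing in n; n = 26 is the first length to reach 68°C.

n = 26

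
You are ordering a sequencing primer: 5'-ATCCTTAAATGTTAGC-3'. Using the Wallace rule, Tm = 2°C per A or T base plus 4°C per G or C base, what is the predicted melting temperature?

Base counts: A=5, T=6, G=2, C=3
AT pairs contribute 11, GC pairs contribute 5.
Tm = 4·5 + 2·11 = 20 + 22 = 42°C

42°C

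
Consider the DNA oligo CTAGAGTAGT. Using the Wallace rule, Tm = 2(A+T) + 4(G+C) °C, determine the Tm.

Scanning the sequence gives T=3, A=3, G=3, C=1.
So N_AT = 6 and N_GC = 4.
Tm = 2(6) + 4(4) = 12 + 16 = 28°C

28°C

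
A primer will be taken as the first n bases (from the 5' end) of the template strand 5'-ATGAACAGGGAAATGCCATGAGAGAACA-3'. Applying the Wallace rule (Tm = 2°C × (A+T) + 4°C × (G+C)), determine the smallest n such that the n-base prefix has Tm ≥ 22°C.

First 7 bases: ATGAACA → Tm = 18°C (< 22°C)
First 8 bases: ATGAACAG → Tm = 22°C (≥ 22°C)
Since every base adds ≥2°C, Tm only increases with n, so the threshold is first crossed at n = 8.

n = 8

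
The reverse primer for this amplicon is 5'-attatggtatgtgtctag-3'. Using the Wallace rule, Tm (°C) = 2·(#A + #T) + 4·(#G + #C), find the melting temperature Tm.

Scanning the sequence gives A=4, C=1, T=8, G=5.
So N_AT = 12 and N_GC = 6.
Tm = 4·6 + 2·12 = 24 + 24 = 48°C

48°C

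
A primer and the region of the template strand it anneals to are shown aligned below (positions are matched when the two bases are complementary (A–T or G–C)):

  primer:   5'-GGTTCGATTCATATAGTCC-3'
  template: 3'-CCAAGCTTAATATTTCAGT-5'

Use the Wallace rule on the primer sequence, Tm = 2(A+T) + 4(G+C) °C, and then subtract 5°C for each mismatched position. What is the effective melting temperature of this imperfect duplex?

34°C

Primer base counts: A=4, T=7, G=4, C=4 → A+T=11, G+C=8
Perfect-match Tm = 2(11) + 4(8) = 22 + 32 = 54°C
Mismatches (positions where the bases are not complementary): 4 (at positions 8, 10, 14, 19)
Effective Tm = 54 − 4×5 = 54 − 20 = 34°C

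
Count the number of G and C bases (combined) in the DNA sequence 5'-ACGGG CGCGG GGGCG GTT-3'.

15

A=1, C=4, T=2, G=11
Total G or C: 11 + 4 = 15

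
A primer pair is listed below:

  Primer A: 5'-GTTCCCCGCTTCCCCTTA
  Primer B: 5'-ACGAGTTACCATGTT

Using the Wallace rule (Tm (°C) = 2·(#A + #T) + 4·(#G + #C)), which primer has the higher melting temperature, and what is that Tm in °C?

Primer A: A+T=7, G+C=11 → Tm = 2(7)+4(11) = 58°C
Primer B: A+T=9, G+C=6 → Tm = 2(9)+4(6) = 42°C
58°C vs 42°C → primer A is higher.

Primer A, 58°C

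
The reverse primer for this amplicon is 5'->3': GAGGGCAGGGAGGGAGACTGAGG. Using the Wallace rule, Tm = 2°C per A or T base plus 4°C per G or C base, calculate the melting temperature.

Scanning the sequence gives T=1, C=2, A=6, G=14.
So N_AT = 7 and N_GC = 16.
Tm = 2×7 + 4×16 = 78°C

78°C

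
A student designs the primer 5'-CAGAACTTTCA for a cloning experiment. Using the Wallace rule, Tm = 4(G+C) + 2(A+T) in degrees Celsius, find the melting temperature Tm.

Scanning the sequence gives C=3, T=3, G=1, A=4.
AT pairs contribute 7, GC pairs contribute 4.
Tm = 2×7 + 4×4 = 30°C

30°C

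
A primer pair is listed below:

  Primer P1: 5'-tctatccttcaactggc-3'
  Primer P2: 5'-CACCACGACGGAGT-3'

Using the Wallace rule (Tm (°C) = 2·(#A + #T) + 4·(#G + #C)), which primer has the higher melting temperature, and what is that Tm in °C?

Primer P1: A+T=9, G+C=8 → Tm = 2(9)+4(8) = 50°C
Primer P2: A+T=5, G+C=9 → Tm = 2(5)+4(9) = 46°C
50°C vs 46°C → primer P1 is higher.

Primer P1, 50°C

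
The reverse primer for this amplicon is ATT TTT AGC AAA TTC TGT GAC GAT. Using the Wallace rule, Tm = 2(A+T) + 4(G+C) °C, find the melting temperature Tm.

62°C

A=7, T=10, C=3, G=4
So N_AT = 17 and N_GC = 7.
Tm = 2(17) + 4(7) = 34 + 28 = 62°C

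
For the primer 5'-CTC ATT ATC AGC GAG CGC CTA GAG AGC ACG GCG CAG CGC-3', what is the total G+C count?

Scanning the sequence gives A=9, G=12, C=13, T=5.
G+C = 12 + 13 = 25

25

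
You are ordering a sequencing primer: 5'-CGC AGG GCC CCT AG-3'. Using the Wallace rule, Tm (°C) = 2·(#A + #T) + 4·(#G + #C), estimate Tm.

50°C

Base counts: G=5, T=1, C=6, A=2
So N_AT = 3 and N_GC = 11.
Tm = 4·11 + 2·3 = 44 + 6 = 50°C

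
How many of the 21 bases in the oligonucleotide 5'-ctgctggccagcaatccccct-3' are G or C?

Scanning the sequence gives A=3, G=4, C=10, T=4.
G+C = 4 + 10 = 14

14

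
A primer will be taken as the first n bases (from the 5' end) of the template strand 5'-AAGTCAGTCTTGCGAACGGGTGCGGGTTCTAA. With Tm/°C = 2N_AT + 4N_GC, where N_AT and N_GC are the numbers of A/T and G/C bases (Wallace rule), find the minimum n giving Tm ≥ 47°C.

First 16 bases: AAGTCAGTCTTGCGAA → Tm = 46°C (< 47°C)
First 17 bases: AAGTCAGTCTTGCGAAC → Tm = 50°C (≥ 47°C)
Since every base adds ≥2°C, Tm only increases with n, so the threshold is first crossed at n = 17.

n = 17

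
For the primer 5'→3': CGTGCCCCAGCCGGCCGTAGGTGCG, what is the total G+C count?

20

C=10, G=10, A=2, T=3
Total G or C: 10 + 10 = 20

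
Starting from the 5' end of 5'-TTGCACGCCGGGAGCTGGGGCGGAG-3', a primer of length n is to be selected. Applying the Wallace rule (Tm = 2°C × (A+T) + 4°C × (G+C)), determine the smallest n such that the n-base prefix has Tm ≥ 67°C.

First 19 bases: TTGCACGCCGGGAGCTGGG → Tm = 66°C (< 67°C)
First 20 bases: TTGCACGCCGGGAGCTGGGG → Tm = 70°C (≥ 67°C)
Each additional base adds 2°C (A/T) or 4°C (G/C), so Tm is non-decreasing in n; n = 20 is the first length to reach 67°C.

n = 20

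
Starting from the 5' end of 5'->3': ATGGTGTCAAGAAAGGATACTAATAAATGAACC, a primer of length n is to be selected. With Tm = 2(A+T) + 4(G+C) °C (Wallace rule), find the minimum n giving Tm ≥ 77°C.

n = 30

First 29 bases: ATGGTGTCAAGAAAGGATACTAATAAATG → Tm = 76°C (< 77°C)
First 30 bases: ATGGTGTCAAGAAAGGATACTAATAAATGA → Tm = 78°C (≥ 77°C)
Since every base adds ≥2°C, Tm only increases with n, so the threshold is first crossed at n = 30.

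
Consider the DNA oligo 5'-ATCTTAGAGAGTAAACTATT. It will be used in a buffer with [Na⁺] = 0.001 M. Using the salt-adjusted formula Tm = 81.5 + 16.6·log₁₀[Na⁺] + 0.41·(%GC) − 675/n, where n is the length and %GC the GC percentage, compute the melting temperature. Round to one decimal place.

Length n = 20. Counting bases: T=7, G=3, A=8, C=2
G+C = 5, so %GC = 5/20 × 100 = 25%
Salt term: 16.6 × (-3) = -49.8
GC term: 0.41 × 25 = 10.25; length term: −675/20 = −33.75
Tm = 81.5 + (-49.8) + 10.25 − 33.75 = 8.2 → 8.2°C

8.2°C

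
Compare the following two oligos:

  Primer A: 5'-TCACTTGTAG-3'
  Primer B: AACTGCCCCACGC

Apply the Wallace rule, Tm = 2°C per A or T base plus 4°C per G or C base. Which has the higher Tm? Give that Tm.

Primer B, 44°C

Primer A: A+T=6, G+C=4 → Tm = 2(6)+4(4) = 28°C
Primer B: A+T=4, G+C=9 → Tm = 2(4)+4(9) = 44°C
28°C vs 44°C → primer B is higher.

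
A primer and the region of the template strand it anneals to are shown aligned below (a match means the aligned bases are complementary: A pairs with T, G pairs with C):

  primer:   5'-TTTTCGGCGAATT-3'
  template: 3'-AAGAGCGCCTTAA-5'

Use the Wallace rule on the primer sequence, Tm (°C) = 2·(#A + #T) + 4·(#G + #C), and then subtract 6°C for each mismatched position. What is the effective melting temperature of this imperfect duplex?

Primer base counts: A=2, T=6, G=3, C=2 → A+T=8, G+C=5
Perfect-match Tm = 2(8) + 4(5) = 16 + 20 = 36°C
Mismatches (positions where the bases are not complementary): 3 (at positions 3, 7, 8)
Effective Tm = 36 − 3×6 = 36 − 18 = 18°C

18°C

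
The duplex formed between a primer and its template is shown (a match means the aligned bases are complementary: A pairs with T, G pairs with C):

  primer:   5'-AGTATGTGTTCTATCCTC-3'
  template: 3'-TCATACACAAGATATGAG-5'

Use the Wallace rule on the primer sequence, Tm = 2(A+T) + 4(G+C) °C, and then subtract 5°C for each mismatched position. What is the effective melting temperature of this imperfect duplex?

Primer base counts: A=3, T=8, G=3, C=4 → A+T=11, G+C=7
Perfect-match Tm = 2(11) + 4(7) = 22 + 28 = 50°C
Mismatches (positions where the bases are not complementary): 1 (at position 15)
Effective Tm = 50 − 1×5 = 50 − 5 = 45°C

45°C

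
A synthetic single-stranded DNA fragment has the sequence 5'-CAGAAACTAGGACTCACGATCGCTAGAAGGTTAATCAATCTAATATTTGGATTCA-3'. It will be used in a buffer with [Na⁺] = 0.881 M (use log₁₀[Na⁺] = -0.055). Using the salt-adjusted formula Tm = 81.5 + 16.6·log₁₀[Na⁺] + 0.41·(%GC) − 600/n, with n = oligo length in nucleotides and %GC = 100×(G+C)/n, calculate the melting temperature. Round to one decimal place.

84.6°C

Length n = 55. Counting bases: G=10, A=20, C=10, T=15
G+C = 20, so %GC = 20/55 × 100 = 36.364%
Salt term: 16.6 × (-0.055) = -0.913
GC term: 0.41 × 36.364 = 14.909; length term: −600/55 = −10.909
Tm = 81.5 + (-0.913) + 14.909 − 10.909 = 84.587 → 84.6°C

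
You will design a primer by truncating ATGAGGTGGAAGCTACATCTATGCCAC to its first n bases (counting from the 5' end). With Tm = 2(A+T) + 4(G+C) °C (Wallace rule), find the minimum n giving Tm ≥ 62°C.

n = 22

First 21 bases: ATGAGGTGGAAGCTACATCTA → Tm = 60°C (< 62°C)
First 22 bases: ATGAGGTGGAAGCTACATCTAT → Tm = 62°C (≥ 62°C)
Each additional base adds 2°C (A/T) or 4°C (G/C), so Tm is non-decreasing in n; n = 22 is the first length to reach 62°C.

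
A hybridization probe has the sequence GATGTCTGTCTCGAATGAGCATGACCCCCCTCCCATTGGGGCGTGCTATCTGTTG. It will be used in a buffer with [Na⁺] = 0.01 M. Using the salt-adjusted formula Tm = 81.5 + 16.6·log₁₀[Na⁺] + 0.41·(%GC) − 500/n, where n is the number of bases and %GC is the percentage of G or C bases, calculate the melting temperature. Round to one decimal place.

Length n = 55. Counting bases: C=16, A=8, T=16, G=15
G+C = 31, so %GC = 31/55 × 100 = 56.364%
Salt term: 16.6 × (-2) = -33.2
GC term: 0.41 × 56.364 = 23.109; length term: −500/55 = −9.091
Tm = 81.5 + (-33.2) + 23.109 − 9.091 = 62.318 → 62.3°C

62.3°C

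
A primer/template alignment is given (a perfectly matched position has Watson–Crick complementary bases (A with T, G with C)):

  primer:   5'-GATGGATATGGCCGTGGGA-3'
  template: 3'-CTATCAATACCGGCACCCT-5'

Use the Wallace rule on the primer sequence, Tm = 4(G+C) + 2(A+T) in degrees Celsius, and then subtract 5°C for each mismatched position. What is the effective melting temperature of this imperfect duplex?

Primer base counts: A=4, T=4, G=9, C=2 → A+T=8, G+C=11
Perfect-match Tm = 2(8) + 4(11) = 16 + 44 = 60°C
Mismatches (positions where the bases are not complementary): 2 (at positions 4, 6)
Effective Tm = 60 − 2×5 = 60 − 10 = 50°C

50°C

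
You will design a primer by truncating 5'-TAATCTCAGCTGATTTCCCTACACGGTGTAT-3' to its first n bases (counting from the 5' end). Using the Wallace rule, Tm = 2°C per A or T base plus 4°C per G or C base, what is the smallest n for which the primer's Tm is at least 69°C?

First 24 bases: TAATCTCAGCTGATTTCCCTACAC → Tm = 68°C (< 69°C)
First 25 bases: TAATCTCAGCTGATTTCCCTACACG → Tm = 72°C (≥ 69°C)
Since every base adds ≥2°C, Tm only increases with n, so the threshold is first crossed at n = 25.

n = 25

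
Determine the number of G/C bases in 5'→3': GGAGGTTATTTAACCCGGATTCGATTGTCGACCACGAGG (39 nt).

Base counts: A=9, C=8, T=10, G=12
G+C = 12 + 8 = 20

20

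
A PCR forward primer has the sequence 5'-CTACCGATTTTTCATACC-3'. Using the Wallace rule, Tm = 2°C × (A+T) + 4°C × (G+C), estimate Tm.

Scanning the sequence gives A=4, G=1, T=7, C=6.
AT pairs contribute 11, GC pairs contribute 7.
Tm = 2×11 + 4×7 = 50°C

50°C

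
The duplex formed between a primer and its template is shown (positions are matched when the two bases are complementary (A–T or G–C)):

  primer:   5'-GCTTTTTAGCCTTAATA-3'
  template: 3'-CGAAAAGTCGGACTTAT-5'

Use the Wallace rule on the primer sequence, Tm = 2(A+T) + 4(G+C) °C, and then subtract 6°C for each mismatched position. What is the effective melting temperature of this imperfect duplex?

Primer base counts: A=4, T=8, G=2, C=3 → A+T=12, G+C=5
Perfect-match Tm = 2(12) + 4(5) = 24 + 20 = 44°C
Mismatches (positions where the bases are not complementary): 2 (at positions 7, 13)
Effective Tm = 44 − 2×6 = 44 − 12 = 32°C

32°C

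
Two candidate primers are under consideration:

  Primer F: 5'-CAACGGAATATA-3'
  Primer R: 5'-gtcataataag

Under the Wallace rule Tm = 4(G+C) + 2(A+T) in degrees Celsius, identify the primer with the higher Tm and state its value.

Primer F, 32°C

Primer F: A+T=8, G+C=4 → Tm = 2(8)+4(4) = 32°C
Primer R: A+T=8, G+C=3 → Tm = 2(8)+4(3) = 28°C
32°C vs 28°C → primer F is higher.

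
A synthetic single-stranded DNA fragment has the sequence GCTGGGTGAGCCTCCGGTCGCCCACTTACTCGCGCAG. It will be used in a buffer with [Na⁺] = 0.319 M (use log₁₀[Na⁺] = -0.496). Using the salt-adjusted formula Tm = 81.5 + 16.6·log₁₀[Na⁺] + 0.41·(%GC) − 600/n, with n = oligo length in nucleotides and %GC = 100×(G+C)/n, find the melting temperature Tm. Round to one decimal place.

Length n = 37. Counting bases: A=4, G=12, C=14, T=7
G+C = 26, so %GC = 26/37 × 100 = 70.27%
Salt term: 16.6 × (-0.496) = -8.234
GC term: 0.41 × 70.27 = 28.811; length term: −600/37 = −16.216
Tm = 81.5 + (-8.234) + 28.811 − 16.216 = 85.861 → 85.9°C

85.9°C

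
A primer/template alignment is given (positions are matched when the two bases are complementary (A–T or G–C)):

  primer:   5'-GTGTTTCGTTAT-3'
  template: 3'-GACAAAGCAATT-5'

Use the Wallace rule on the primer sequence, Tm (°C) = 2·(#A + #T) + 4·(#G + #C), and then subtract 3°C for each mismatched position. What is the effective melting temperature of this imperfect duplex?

26°C

Primer base counts: A=1, T=7, G=3, C=1 → A+T=8, G+C=4
Perfect-match Tm = 2(8) + 4(4) = 16 + 16 = 32°C
Mismatches (positions where the bases are not complementary): 2 (at positions 1, 12)
Effective Tm = 32 − 2×3 = 32 − 6 = 26°C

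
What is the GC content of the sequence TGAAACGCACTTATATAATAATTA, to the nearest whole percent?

21%

Base counts: T=8, G=2, C=3, A=11
G+C = 2 + 3 = 5 out of 24 bases
%GC = 5/24 × 100 = 20.83% ≈ 21%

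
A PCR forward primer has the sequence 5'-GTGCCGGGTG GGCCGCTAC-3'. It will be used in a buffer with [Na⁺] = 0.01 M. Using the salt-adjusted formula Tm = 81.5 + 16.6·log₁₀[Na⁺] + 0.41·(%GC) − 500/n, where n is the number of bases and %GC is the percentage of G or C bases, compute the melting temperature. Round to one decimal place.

Length n = 19. Base counts: A=1, G=9, T=3, C=6
G+C = 15, so %GC = 15/19 × 100 = 78.947%
Salt term: 16.6 × (-2) = -33.2
GC term: 0.41 × 78.947 = 32.368; length term: −500/19 = −26.316
Tm = 81.5 + (-33.2) + 32.368 − 26.316 = 54.352 → 54.4°C

54.4°C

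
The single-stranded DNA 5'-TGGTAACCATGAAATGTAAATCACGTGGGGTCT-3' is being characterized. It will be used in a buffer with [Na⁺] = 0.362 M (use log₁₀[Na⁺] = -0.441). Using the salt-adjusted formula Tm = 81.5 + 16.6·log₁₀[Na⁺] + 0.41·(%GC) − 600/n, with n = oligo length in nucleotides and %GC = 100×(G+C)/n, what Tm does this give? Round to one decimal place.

Length n = 33. A=10, C=5, G=9, T=9
G+C = 14, so %GC = 14/33 × 100 = 42.424%
Salt term: 16.6 × (-0.441) = -7.321
GC term: 0.41 × 42.424 = 17.394; length term: −600/33 = −18.182
Tm = 81.5 + (-7.321) + 17.394 − 18.182 = 73.391 → 73.4°C

73.4°C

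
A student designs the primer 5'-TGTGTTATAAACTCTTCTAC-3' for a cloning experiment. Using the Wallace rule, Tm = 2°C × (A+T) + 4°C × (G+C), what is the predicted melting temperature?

Base counts: G=2, T=9, C=4, A=5
So N_AT = 14 and N_GC = 6.
Tm = 4·6 + 2·14 = 24 + 28 = 52°C

52°C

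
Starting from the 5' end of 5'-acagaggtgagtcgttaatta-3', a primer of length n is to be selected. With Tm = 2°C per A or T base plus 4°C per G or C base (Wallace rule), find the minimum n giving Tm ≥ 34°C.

First 10 bases: ACAGAGGTGA → Tm = 30°C (< 34°C)
First 11 bases: ACAGAGGTGAG → Tm = 34°C (≥ 34°C)
Since every base adds ≥2°C, Tm only increases with n, so the threshold is first crossed at n = 11.

n = 11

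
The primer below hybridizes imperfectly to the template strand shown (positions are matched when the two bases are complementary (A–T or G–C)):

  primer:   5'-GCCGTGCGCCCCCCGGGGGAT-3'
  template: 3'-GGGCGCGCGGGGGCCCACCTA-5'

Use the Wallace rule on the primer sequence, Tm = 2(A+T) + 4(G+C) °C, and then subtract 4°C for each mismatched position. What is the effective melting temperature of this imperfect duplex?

62°C

Primer base counts: A=1, T=2, G=9, C=9 → A+T=3, G+C=18
Perfect-match Tm = 2(3) + 4(18) = 6 + 72 = 78°C
Mismatches (positions where the bases are not complementary): 4 (at positions 1, 5, 14, 17)
Effective Tm = 78 − 4×4 = 78 − 16 = 62°C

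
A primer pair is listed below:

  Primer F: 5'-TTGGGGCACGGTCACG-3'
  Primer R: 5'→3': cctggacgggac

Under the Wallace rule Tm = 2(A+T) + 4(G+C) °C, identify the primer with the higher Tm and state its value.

Primer F, 54°C

Primer F: A+T=5, G+C=11 → Tm = 2(5)+4(11) = 54°C
Primer R: A+T=3, G+C=9 → Tm = 2(3)+4(9) = 42°C
54°C vs 42°C → primer F is higher.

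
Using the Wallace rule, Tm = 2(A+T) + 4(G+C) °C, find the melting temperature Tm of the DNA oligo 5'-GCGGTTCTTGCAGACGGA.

58°C

G=7, C=4, T=4, A=3
So N_AT = 7 and N_GC = 11.
Tm = 2×7 + 4×11 = 58°C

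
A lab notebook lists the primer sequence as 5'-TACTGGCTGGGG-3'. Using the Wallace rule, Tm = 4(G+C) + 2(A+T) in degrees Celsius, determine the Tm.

C=2, G=6, T=3, A=1
A+T = 4, G+C = 8
Tm = 2(4) + 4(8) = 8 + 32 = 40°C

40°C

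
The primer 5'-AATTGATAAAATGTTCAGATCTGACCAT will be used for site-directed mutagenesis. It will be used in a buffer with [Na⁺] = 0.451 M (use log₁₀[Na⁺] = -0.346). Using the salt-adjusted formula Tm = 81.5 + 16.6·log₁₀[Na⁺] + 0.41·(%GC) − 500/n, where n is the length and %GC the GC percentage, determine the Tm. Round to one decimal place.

Length n = 28. Base counts: C=4, A=11, G=4, T=9
G+C = 8, so %GC = 8/28 × 100 = 28.571%
Salt term: 16.6 × (-0.346) = -5.744
GC term: 0.41 × 28.571 = 11.714; length term: −500/28 = −17.857
Tm = 81.5 + (-5.744) + 11.714 − 17.857 = 69.613 → 69.6°C

69.6°C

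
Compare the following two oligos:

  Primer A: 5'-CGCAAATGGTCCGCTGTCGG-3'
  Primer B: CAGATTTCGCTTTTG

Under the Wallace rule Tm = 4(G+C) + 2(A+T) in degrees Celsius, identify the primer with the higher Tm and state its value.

Primer A: A+T=7, G+C=13 → Tm = 2(7)+4(13) = 66°C
Primer B: A+T=9, G+C=6 → Tm = 2(9)+4(6) = 42°C
66°C vs 42°C → primer A is higher.

Primer A, 66°C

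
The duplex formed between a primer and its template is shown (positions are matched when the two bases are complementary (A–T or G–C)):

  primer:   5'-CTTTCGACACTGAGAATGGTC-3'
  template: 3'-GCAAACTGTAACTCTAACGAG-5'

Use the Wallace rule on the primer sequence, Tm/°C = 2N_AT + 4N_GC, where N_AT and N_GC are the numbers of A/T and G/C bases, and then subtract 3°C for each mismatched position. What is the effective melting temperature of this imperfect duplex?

Primer base counts: A=5, T=6, G=5, C=5 → A+T=11, G+C=10
Perfect-match Tm = 2(11) + 4(10) = 22 + 40 = 62°C
Mismatches (positions where the bases are not complementary): 5 (at positions 2, 5, 10, 16, 19)
Effective Tm = 62 − 5×3 = 62 − 15 = 47°C

47°C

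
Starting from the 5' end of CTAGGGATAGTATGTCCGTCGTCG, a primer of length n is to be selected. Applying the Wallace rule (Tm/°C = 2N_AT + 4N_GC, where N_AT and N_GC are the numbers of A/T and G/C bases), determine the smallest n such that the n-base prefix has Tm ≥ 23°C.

First 7 bases: CTAGGGA → Tm = 22°C (< 23°C)
First 8 bases: CTAGGGAT → Tm = 24°C (≥ 23°C)
Since every base adds ≥2°C, Tm only increases with n, so the threshold is first crossed at n = 8.

n = 8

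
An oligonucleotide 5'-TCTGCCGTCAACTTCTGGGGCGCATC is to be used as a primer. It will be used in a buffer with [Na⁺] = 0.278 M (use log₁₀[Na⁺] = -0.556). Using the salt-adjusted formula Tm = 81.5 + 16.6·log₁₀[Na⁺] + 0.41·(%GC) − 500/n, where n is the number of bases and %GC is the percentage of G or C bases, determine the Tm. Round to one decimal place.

Length n = 26. Scanning the sequence gives C=9, T=7, A=3, G=7.
G+C = 16, so %GC = 16/26 × 100 = 61.538%
Salt term: 16.6 × (-0.556) = -9.23
GC term: 0.41 × 61.538 = 25.231; length term: −500/26 = −19.231
Tm = 81.5 + (-9.23) + 25.231 − 19.231 = 78.27 → 78.3°C

78.3°C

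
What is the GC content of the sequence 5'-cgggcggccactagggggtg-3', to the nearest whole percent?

80%

Scanning the sequence gives T=2, C=5, G=11, A=2.
G+C = 11 + 5 = 16 out of 20 bases
%GC = 16/20 × 100 = 80% ≈ 80%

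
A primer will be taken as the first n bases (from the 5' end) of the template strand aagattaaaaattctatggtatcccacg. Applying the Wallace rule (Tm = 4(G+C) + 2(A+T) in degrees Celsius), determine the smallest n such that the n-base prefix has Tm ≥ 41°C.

n = 18

First 17 bases: AAGATTAAAAATTCTAT → Tm = 38°C (< 41°C)
First 18 bases: AAGATTAAAAATTCTATG → Tm = 42°C (≥ 41°C)
Since every base adds ≥2°C, Tm only increases with n, so the threshold is first crossed at n = 18.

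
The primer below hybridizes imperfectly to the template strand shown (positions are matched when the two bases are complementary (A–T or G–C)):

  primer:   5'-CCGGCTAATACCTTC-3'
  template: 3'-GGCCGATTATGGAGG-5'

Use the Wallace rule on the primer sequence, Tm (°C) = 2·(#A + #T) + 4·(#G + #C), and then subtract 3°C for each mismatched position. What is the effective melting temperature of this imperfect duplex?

43°C

Primer base counts: A=3, T=4, G=2, C=6 → A+T=7, G+C=8
Perfect-match Tm = 2(7) + 4(8) = 14 + 32 = 46°C
Mismatches (positions where the bases are not complementary): 1 (at position 14)
Effective Tm = 46 − 1×3 = 46 − 3 = 43°C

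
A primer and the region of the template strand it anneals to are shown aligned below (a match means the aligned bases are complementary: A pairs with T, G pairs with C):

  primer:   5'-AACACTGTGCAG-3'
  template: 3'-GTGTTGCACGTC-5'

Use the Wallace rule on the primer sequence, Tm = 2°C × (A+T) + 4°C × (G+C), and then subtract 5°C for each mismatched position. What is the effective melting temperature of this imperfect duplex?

Primer base counts: A=4, T=2, G=3, C=3 → A+T=6, G+C=6
Perfect-match Tm = 2(6) + 4(6) = 12 + 24 = 36°C
Mismatches (positions where the bases are not complementary): 3 (at positions 1, 5, 6)
Effective Tm = 36 − 3×5 = 36 − 15 = 21°C

21°C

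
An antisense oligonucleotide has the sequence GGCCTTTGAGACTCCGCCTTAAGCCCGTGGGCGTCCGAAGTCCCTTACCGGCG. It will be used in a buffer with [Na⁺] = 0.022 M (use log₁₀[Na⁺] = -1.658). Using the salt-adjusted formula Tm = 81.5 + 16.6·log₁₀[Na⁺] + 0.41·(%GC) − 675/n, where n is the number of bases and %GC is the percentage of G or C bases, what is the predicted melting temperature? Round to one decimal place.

Length n = 53. Base counts: G=16, C=19, T=11, A=7
G+C = 35, so %GC = 35/53 × 100 = 66.038%
Salt term: 16.6 × (-1.658) = -27.523
GC term: 0.41 × 66.038 = 27.076; length term: −675/53 = −12.736
Tm = 81.5 + (-27.523) + 27.076 − 12.736 = 68.317 → 68.3°C

68.3°C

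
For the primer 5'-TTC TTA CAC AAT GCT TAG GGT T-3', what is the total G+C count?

8

Counting bases: A=5, T=9, G=4, C=4
G+C = 4 + 4 = 8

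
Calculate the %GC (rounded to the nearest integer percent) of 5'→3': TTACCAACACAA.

Base counts: C=4, A=6, G=0, T=2
G+C = 0 + 4 = 4 out of 12 bases
%GC = 4/12 × 100 = 33.33% ≈ 33%

33%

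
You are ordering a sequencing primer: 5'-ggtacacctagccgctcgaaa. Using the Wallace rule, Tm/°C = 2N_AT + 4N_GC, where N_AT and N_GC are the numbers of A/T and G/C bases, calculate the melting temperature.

66°C

T=3, A=6, G=5, C=7
AT pairs contribute 9, GC pairs contribute 12.
Tm = 2×9 + 4×12 = 66°C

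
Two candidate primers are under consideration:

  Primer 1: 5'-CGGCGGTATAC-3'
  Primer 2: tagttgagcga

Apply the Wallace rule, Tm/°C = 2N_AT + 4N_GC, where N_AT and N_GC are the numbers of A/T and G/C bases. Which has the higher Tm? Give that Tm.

Primer 1: A+T=4, G+C=7 → Tm = 2(4)+4(7) = 36°C
Primer 2: A+T=6, G+C=5 → Tm = 2(6)+4(5) = 32°C
36°C vs 32°C → primer 1 is higher.

Primer 1, 36°C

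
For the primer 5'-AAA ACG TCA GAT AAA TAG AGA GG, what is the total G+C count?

8

Scanning the sequence gives T=3, A=12, C=2, G=6.
Total G or C: 6 + 2 = 8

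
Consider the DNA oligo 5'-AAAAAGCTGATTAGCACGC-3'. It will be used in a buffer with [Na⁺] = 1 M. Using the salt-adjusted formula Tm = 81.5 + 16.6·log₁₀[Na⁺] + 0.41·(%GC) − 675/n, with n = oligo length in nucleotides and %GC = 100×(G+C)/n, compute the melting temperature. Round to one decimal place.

Length n = 19. Base counts: T=3, G=4, A=8, C=4
G+C = 8, so %GC = 8/19 × 100 = 42.105%
Salt term: 16.6 × (0) = 0
GC term: 0.41 × 42.105 = 17.263; length term: −675/19 = −35.526
Tm = 81.5 + (0) + 17.263 − 35.526 = 63.237 → 63.2°C

63.2°C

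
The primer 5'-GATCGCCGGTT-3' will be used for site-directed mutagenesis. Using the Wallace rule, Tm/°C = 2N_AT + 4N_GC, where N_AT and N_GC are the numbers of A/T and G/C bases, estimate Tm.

C=3, G=4, T=3, A=1
So N_AT = 4 and N_GC = 7.
Tm = 2(4) + 4(7) = 8 + 28 = 36°C

36°C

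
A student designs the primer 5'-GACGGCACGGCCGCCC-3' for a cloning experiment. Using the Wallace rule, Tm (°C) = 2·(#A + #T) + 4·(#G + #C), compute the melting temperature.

60°C

Counting bases: A=2, T=0, G=6, C=8
A+T = 2, G+C = 14
Tm = 2(2) + 4(14) = 4 + 56 = 60°C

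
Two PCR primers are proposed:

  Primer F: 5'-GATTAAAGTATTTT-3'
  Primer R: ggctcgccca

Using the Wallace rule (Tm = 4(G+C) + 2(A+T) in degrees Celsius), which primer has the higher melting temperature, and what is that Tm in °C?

Primer R, 36°C

Primer F: A+T=12, G+C=2 → Tm = 2(12)+4(2) = 32°C
Primer R: A+T=2, G+C=8 → Tm = 2(2)+4(8) = 36°C
32°C vs 36°C → primer R is higher.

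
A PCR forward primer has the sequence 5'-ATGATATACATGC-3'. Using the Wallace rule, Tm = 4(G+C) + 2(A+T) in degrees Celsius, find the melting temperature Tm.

Base counts: C=2, G=2, T=4, A=5
AT pairs contribute 9, GC pairs contribute 4.
Tm = 4·4 + 2·9 = 16 + 18 = 34°C

34°C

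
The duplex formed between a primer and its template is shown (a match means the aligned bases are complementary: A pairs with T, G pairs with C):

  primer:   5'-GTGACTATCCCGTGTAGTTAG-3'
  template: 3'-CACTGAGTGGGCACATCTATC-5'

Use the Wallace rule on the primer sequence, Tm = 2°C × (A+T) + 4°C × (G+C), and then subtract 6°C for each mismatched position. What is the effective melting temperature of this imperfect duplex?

Primer base counts: A=4, T=7, G=6, C=4 → A+T=11, G+C=10
Perfect-match Tm = 2(11) + 4(10) = 22 + 40 = 62°C
Mismatches (positions where the bases are not complementary): 3 (at positions 7, 8, 18)
Effective Tm = 62 − 3×6 = 62 − 18 = 44°C

44°C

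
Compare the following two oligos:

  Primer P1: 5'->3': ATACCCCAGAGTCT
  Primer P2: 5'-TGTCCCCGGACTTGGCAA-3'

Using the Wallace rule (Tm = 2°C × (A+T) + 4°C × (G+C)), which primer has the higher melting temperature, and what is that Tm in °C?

Primer P2, 58°C

Primer P1: A+T=7, G+C=7 → Tm = 2(7)+4(7) = 42°C
Primer P2: A+T=7, G+C=11 → Tm = 2(7)+4(11) = 58°C
42°C vs 58°C → primer P2 is higher.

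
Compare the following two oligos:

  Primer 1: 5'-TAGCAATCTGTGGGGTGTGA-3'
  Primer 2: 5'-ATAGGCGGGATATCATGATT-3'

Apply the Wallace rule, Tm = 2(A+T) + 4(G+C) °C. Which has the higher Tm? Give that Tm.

Primer 1: A+T=10, G+C=10 → Tm = 2(10)+4(10) = 60°C
Primer 2: A+T=12, G+C=8 → Tm = 2(12)+4(8) = 56°C
60°C vs 56°C → primer 1 is higher.

Primer 1, 60°C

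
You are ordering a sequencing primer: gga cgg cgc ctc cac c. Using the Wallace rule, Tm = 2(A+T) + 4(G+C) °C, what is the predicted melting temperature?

Counting bases: G=5, T=1, C=8, A=2
So N_AT = 3 and N_GC = 13.
Tm = 2×3 + 4×13 = 58°C

58°C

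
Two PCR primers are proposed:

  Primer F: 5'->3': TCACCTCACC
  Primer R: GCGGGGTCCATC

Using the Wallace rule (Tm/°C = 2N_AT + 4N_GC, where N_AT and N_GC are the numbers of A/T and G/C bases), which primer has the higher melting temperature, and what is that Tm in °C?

Primer R, 42°C

Primer F: A+T=4, G+C=6 → Tm = 2(4)+4(6) = 32°C
Primer R: A+T=3, G+C=9 → Tm = 2(3)+4(9) = 42°C
32°C vs 42°C → primer R is higher.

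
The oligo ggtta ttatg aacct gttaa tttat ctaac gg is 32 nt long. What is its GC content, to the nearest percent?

Scanning the sequence gives C=4, A=9, T=13, G=6.
G+C = 6 + 4 = 10 out of 32 bases
%GC = 10/32 × 100 = 31.25% ≈ 31%

31%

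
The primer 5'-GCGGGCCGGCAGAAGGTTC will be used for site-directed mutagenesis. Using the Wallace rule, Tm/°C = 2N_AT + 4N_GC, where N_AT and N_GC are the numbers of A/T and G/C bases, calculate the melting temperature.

66°C

Scanning the sequence gives A=3, C=5, G=9, T=2.
A+T = 5, G+C = 14
Tm = 2×5 + 4×14 = 66°C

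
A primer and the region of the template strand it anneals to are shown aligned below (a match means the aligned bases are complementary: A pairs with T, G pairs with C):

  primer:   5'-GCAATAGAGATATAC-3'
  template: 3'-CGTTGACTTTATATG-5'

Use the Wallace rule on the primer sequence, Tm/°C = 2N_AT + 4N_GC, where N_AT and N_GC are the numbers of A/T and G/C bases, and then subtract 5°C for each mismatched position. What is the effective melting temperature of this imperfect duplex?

Primer base counts: A=7, T=3, G=3, C=2 → A+T=10, G+C=5
Perfect-match Tm = 2(10) + 4(5) = 20 + 20 = 40°C
Mismatches (positions where the bases are not complementary): 3 (at positions 5, 6, 9)
Effective Tm = 40 − 3×5 = 40 − 15 = 25°C

25°C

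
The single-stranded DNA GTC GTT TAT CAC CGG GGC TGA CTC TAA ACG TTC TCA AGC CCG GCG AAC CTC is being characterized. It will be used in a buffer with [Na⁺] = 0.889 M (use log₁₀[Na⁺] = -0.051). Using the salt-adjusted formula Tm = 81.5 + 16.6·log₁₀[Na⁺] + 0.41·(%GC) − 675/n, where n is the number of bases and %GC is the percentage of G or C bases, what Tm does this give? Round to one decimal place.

90.7°C

Length n = 51. Base counts: G=12, T=12, C=17, A=10
G+C = 29, so %GC = 29/51 × 100 = 56.863%
Salt term: 16.6 × (-0.051) = -0.847
GC term: 0.41 × 56.863 = 23.314; length term: −675/51 = −13.235
Tm = 81.5 + (-0.847) + 23.314 − 13.235 = 90.732 → 90.7°C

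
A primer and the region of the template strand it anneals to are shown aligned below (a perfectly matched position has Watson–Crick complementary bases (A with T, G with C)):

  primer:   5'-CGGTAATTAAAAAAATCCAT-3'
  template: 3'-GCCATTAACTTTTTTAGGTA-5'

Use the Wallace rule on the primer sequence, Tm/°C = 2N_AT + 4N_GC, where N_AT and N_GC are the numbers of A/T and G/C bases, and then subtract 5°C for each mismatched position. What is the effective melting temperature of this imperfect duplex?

45°C

Primer base counts: A=10, T=5, G=2, C=3 → A+T=15, G+C=5
Perfect-match Tm = 2(15) + 4(5) = 30 + 20 = 50°C
Mismatches (positions where the bases are not complementary): 1 (at position 9)
Effective Tm = 50 − 1×5 = 50 − 5 = 45°C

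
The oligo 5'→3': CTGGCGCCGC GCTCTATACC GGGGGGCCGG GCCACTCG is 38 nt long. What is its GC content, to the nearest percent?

79%

Counting bases: T=5, C=15, A=3, G=15
G+C = 15 + 15 = 30 out of 38 bases
%GC = 30/38 × 100 = 78.95% ≈ 79%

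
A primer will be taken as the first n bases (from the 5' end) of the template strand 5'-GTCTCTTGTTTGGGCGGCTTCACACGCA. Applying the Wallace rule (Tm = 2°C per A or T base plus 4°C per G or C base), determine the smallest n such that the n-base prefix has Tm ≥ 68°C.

First 21 bases: GTCTCTTGTTTGGGCGGCTTC → Tm = 66°C (< 68°C)
First 22 bases: GTCTCTTGTTTGGGCGGCTTCA → Tm = 68°C (≥ 68°C)
Each additional base adds 2°C (A/T) or 4°C (G/C), so Tm is non-decreasing in n; n = 22 is the first length to reach 68°C.

n = 22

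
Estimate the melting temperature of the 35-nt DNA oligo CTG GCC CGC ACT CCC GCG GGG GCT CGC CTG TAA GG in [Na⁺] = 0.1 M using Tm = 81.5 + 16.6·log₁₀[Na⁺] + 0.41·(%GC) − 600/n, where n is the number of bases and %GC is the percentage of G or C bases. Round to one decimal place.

79.4°C

Length n = 35. G=13, C=14, A=3, T=5
G+C = 27, so %GC = 27/35 × 100 = 77.143%
Salt term: 16.6 × (-1) = -16.6
GC term: 0.41 × 77.143 = 31.629; length term: −600/35 = −17.143
Tm = 81.5 + (-16.6) + 31.629 − 17.143 = 79.386 → 79.4°C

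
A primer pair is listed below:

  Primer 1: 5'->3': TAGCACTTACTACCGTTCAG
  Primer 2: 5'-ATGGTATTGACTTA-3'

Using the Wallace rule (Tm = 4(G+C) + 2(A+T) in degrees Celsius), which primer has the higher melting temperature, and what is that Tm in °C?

Primer 1: A+T=11, G+C=9 → Tm = 2(11)+4(9) = 58°C
Primer 2: A+T=10, G+C=4 → Tm = 2(10)+4(4) = 36°C
58°C vs 36°C → primer 1 is higher.

Primer 1, 58°C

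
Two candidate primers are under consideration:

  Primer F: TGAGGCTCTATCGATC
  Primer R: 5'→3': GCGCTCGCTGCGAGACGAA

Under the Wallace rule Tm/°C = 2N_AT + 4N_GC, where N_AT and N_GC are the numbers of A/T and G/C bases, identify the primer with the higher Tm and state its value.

Primer F: A+T=8, G+C=8 → Tm = 2(8)+4(8) = 48°C
Primer R: A+T=6, G+C=13 → Tm = 2(6)+4(13) = 64°C
48°C vs 64°C → primer R is higher.

Primer R, 64°C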